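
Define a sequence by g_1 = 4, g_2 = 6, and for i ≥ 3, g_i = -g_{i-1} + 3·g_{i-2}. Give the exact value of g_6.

Step forward from the initial values:
g_3 = 6  g_4 = 12  g_5 = 6  g_6 = 30.

30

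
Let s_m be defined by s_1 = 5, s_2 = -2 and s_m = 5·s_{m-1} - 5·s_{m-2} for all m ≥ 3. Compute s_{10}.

Applying the relation repeatedly:
s_3 = -35, s_4 = -165, s_5 = -650, s_6 = -2425, s_7 = -8875, s_8 = -32250, s_9 = -116875, s_{10} = -423125.

-423125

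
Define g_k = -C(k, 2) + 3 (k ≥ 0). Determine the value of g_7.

-18

C(7, 2) = 21, so g_7 = -18.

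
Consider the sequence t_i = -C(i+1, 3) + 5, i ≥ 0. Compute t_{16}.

-675

C(17, 3) = 680, so t_{16} = -675.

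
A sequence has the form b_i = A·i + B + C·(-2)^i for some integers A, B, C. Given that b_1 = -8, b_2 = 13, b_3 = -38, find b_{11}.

Write the equations: A + B - 2C = -8; 2A + B + 4C = 13; 3A + B - 8C = -38.
Subtracting the first from the second: A + 6C = 21.
Subtracting the second from the third: A - 12C = -51.
Solving: C = 4, A = -3, then B = 3.
So b_i = -3·i + 3 + 4·(-2)^i; at i=11 this is -8222.

-8222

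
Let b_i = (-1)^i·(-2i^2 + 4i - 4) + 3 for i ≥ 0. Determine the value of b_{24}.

-1057

(-1)^24 = 1; -2i^2 + 4i - 4 at i=24 is -1060; so b_{24} = -1057.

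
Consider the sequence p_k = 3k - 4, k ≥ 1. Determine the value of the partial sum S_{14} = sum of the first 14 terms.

Over k = 1..14: Σk = 105.
Total = (3)·105 + (-4)·14 = 259.

259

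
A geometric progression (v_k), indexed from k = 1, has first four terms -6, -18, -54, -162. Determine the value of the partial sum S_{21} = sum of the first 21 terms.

Common ratio r = 3.
v_k = (-6)·3^(k-1).
S = (-6)·(3^21 - 1)/(3 - 1) = (-6)·(10460353203 - 1)/(2) = -31381059606.

-31381059606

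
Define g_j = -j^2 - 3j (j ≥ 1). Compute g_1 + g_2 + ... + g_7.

-224

Over j = 1..7: Σj = 28, Σj² = 140.
Total = (-1)·140 + (-3)·28 = -224.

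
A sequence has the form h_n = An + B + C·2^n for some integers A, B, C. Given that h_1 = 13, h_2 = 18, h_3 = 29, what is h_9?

1535

Write the equations: A + B + 2C = 13; 2A + B + 4C = 18; 3A + B + 8C = 29.
Subtracting the first from the second: A + 2C = 5.
Subtracting the second from the third: A + 4C = 11.
Solving: C = 3, A = -1, then B = 8.
So h_n = -1·n + 8 + 3·2^n; at n=9 this is 1535.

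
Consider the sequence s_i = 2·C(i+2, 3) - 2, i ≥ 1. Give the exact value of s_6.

C(8, 3) = 56, so s_6 = 110.

110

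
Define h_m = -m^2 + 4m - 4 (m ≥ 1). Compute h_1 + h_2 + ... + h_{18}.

Over m = 1..18: Σm = 171, Σm² = 2109.
Total = (-1)·2109 + (4)·171 + (-4)·18 = -1497.

-1497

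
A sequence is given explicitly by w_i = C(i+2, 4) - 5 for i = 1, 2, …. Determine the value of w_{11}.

C(13, 4) = 715, so w_{11} = 710.

710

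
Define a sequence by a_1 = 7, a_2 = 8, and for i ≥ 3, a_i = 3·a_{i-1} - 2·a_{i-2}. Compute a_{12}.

Step forward from the initial values:
a_3 = 10;  a_4 = 14;  a_5 = 22;  a_6 = 38;  a_7 = 70;  a_8 = 134;  a_9 = 262;  a_{10} = 518;  a_{11} = 1030;  a_{12} = 2054.
(Characteristic roots are 2 and 1.)

2054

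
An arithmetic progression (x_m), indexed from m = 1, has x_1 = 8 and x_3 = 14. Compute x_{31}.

98

Common difference d = (14 - 8) / (3 - 1) = 3.
x_m = 8 + (m - 1)·3.
x_{31} = 8 + 30·3 = 98.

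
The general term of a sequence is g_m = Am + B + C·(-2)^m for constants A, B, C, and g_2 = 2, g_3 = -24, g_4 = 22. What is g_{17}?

-262180

Write the equations: 2A + B + 4C = 2; 3A + B - 8C = -24; 4A + B + 16C = 22.
Subtracting the first from the second: A - 12C = -26.
Subtracting the second from the third: A + 24C = 46.
Solving: C = 2, A = -2, then B = -2.
So g_m = -2·m + (-2) + 2·(-2)^m; at m=17 this is -262180.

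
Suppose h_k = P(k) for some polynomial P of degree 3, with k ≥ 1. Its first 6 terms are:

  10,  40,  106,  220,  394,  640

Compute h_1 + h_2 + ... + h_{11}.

11660

1st diffs: 30, 66, 114, 174, 246.
2nd diffs: 36, 48, 60, 72.
3rd diffs: 12, 12, 12 (constant).
Newton forward-difference form: h_k = 10 + 30·C(k-1,1) + 36·C(k-1,2) + 12·C(k-1,3).
Continuing: …, 970, 1396, 1930, 2584, …, h_{11} = 3370.
Summing k = 1..11 (11 terms) gives 11660.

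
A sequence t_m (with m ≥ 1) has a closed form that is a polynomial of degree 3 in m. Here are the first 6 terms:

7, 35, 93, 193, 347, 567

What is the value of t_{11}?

3077

1st diffs: 28, 58, 100, 154, 220.
2nd diffs: 30, 42, 54, 66.
3rd diffs: 12, 12, 12 (constant).
Newton forward-difference form: t_m = 7 + 28·C(m-1,1) + 30·C(m-1,2) + 12·C(m-1,3).
At m = 11: m-1 = 10, so t_{11} = 7 + 280 + 1350 + 1440 = 3077.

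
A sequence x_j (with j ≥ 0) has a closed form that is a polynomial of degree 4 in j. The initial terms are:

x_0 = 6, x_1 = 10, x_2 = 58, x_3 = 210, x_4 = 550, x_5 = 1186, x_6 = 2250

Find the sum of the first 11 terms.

38434

1st diffs: 4, 48, 152, 340, 636, 1064.
2nd diffs: 44, 104, 188, 296, 428.
3rd diffs: 60, 84, 108, 132.
4th diffs: 24, 24, 24 (constant).
Newton forward-difference form: x_j = 6 + 4·C(j,1) + 44·C(j,2) + 60·C(j,3) + 24·C(j,4).
Continuing: 3898, 6310, 9690, 14266.
Summing j = 0..10 (11 terms) gives 38434.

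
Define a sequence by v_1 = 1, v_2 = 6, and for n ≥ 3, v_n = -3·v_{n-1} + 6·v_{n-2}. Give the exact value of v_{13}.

Step forward from the initial values:
v_3 = -12, v_4 = 72, v_5 = -288, …, v_{10} = 470448, v_{11} = -2056752, v_{12} = 8992944, v_{13} = -39319344.

-39319344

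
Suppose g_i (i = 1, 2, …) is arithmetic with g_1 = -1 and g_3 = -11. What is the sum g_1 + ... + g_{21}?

Common difference d = (-11 - (-1)) / (3 - 1) = -5.
g_i = -1 + (i - 1)·(-5).
g_{21} = -101; S = 21·(-1 + (-101))/2 = -1071.

-1071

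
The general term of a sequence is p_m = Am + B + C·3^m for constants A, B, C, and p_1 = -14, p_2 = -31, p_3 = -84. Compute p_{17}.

Write the equations: A + B + 3C = -14; 2A + B + 9C = -31; 3A + B + 27C = -84.
Subtracting the first from the second: A + 6C = -17.
Subtracting the second from the third: A + 18C = -53.
Solving: C = -3, A = 1, then B = -6.
So p_m = 1·m + (-6) + (-3)·3^m; at m=17 this is -387420478.

-387420478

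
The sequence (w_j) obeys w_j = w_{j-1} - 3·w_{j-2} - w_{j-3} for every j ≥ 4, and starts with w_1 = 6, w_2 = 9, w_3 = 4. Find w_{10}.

-1207

Iterate the recurrence:
w_4 = -29;  w_5 = -50;  w_6 = 33;  w_7 = 212;  w_8 = 163;  w_9 = -506;  w_{10} = -1207.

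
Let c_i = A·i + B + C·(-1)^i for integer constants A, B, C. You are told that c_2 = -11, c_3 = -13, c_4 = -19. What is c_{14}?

Plug in i = 2, 3, 4: 2A + B + C = -11; 3A + B - C = -13; 4A + B + C = -19.
Subtracting the first from the second: A - 2C = -2.
Subtracting the second from the third: A + 2C = -6.
Solving: C = -1, A = -4, then B = -2.
Hence c_{14} = -4·14 + (-2) + (-1)·1 = -59.

-59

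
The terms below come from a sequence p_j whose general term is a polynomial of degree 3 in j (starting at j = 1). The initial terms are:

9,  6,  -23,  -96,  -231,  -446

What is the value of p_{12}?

1st diffs: -3, -29, -73, -135, -215.
2nd diffs: -26, -44, -62, -80.
3rd diffs: -18, -18, -18 (constant).
Newton forward-difference form: p_j = 9 + (-3)·C(j-1,1) + (-26)·C(j-1,2) + (-18)·C(j-1,3).
At j = 12: j-1 = 11, so p_{12} = 9 - 33 - 1430 - 2970 = -4424.

-4424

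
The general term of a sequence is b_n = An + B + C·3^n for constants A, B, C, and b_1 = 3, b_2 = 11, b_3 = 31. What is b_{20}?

3486784439

The three given values yield: A + B + 3C = 3; 2A + B + 9C = 11; 3A + B + 27C = 31.
Subtracting the first from the second: A + 6C = 8.
Subtracting the second from the third: A + 18C = 20.
Solving: C = 1, A = 2, then B = -2.
Therefore b_{20} = 40 + (-2) + 1·3486784401 = 3486784439.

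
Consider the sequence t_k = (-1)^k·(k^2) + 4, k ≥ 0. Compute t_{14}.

200

(-1)^14 = 1; k^2 at k=14 is 196; so t_{14} = 200.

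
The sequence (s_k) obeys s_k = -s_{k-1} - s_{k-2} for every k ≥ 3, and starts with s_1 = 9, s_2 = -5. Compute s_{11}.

-5

Step forward from the initial values:
s_3 = -4, s_4 = 9, s_5 = -5, s_6 = -4, s_7 = 9, s_8 = -5, s_9 = -4, s_{10} = 9, s_{11} = -5.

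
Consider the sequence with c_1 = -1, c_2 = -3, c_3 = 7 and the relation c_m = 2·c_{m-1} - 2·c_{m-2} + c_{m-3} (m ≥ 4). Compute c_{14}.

Applying the relation repeatedly:
c_4 = 19  c_5 = 21  c_6 = 11  …  c_{11} = 21  c_{12} = 11  c_{13} = -1  c_{14} = -3.

-3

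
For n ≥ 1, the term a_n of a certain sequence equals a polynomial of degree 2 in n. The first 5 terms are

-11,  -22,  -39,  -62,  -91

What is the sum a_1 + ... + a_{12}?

-2178

1st diffs: -11, -17, -23, -29.
2nd diffs: -6, -6, -6 (constant).
So a_n = -3n^2 - 2n - 6.
Continuing: …, -126, -167, -214, -267, …, a_{12} = -462.
Summing n = 1..12 (12 terms) gives -2178.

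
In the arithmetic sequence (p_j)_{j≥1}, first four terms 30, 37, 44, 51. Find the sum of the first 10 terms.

615

Common difference d = 7.
p_j = 30 + (j - 1)·7.
p_{10} = 93; S = 10·(30 + 93)/2 = 615.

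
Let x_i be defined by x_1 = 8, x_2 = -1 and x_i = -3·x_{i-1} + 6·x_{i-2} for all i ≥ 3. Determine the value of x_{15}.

1945583631

Applying the relation repeatedly:
x_3 = 51; x_4 = -159; x_5 = 783; …; x_{12} = -23276727; x_{13} = 101773503; x_{14} = -444980871; x_{15} = 1945583631.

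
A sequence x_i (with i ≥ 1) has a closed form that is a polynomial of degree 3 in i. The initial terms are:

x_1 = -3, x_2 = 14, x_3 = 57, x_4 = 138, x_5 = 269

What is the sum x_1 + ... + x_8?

1st diffs: 17, 43, 81, 131.
2nd diffs: 26, 38, 50.
3rd diffs: 12, 12 (constant).
Newton forward-difference form: x_i = -3 + 17·C(i-1,1) + 26·C(i-1,2) + 12·C(i-1,3).
Continuing: 462, 729, 1082.
Summing i = 1..8 (8 terms) gives 2748.

2748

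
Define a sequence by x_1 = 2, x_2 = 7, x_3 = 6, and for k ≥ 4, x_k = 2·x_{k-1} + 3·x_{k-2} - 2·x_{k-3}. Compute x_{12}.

94701

Compute successive terms:
x_4 = 29; x_5 = 62; x_6 = 199; x_7 = 526; x_8 = 1525; x_9 = 4230; x_{10} = 11983; x_{11} = 33606; x_{12} = 94701.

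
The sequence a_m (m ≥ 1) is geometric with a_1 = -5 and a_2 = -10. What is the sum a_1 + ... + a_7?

-635

Common ratio r = 2.
a_m = (-5)·2^(m-1).
S = (-5)·(2^7 - 1)/(2 - 1) = (-5)·(128 - 1)/(1) = -635.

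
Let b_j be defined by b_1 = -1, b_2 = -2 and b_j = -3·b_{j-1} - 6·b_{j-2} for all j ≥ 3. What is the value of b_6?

Step forward from the initial values:
b_3 = 12;  b_4 = -24;  b_5 = 0;  b_6 = 144.

144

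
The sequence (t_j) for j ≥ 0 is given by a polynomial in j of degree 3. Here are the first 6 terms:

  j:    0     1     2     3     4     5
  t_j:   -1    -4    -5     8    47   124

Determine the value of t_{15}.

5624

1st diffs: -3, -1, 13, 39, 77.
2nd diffs: 2, 14, 26, 38.
3rd diffs: 12, 12, 12 (constant).
So t_j = 2j^3 - 5j^2 - 1.
Evaluating at j = 15 gives t_{15} = 5624.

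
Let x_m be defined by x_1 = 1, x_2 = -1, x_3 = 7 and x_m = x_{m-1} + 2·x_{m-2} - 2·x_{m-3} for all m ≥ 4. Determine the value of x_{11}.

187

x_4 = 3, x_5 = 19, x_6 = 11, x_7 = 43, x_8 = 27, x_9 = 91, x_{10} = 59, x_{11} = 187.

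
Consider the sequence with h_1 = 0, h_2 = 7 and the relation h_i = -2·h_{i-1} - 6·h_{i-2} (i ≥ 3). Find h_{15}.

337792

Applying the relation repeatedly:
h_3 = -14  h_4 = -14  h_5 = 112  …  h_{12} = 5152  h_{13} = -137984  h_{14} = 245056  h_{15} = 337792.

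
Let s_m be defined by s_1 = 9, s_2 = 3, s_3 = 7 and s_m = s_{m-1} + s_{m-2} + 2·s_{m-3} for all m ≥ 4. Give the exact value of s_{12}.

Step forward from the initial values:
s_4 = 28, s_5 = 41, s_6 = 83, s_7 = 180, s_8 = 345, s_9 = 691, s_{10} = 1396, s_{11} = 2777, s_{12} = 5555.

5555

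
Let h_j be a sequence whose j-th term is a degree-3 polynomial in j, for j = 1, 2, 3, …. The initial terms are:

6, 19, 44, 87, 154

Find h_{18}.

1st diffs: 13, 25, 43, 67.
2nd diffs: 12, 18, 24.
3rd diffs: 6, 6 (constant).
So h_j = j^3 + 6j - 1.
Evaluating at j = 18 gives h_{18} = 5939.

5939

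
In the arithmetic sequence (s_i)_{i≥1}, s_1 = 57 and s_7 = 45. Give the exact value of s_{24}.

Common difference d = (45 - 57) / (7 - 1) = -2.
s_i = 57 + (i - 1)·(-2).
s_{24} = 57 + 23·(-2) = 11.

11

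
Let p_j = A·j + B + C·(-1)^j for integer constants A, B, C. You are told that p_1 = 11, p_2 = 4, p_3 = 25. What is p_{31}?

221

Write the equations: A + B - C = 11; 2A + B + C = 4; 3A + B - C = 25.
Subtracting the first from the second: A + 2C = -7.
Subtracting the second from the third: A - 2C = 21.
Solving: C = -7, A = 7, then B = -3.
So p_j = 7·j + (-3) + (-7)·(-1)^j; at j=31 this is 221.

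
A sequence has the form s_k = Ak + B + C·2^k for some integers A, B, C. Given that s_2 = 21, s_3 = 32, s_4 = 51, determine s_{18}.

The three given values yield: 2A + B + 4C = 21; 3A + B + 8C = 32; 4A + B + 16C = 51.
Subtracting the first from the second: A + 4C = 11.
Subtracting the second from the third: A + 8C = 19.
Solving: C = 2, A = 3, then B = 7.
Therefore s_{18} = 54 + 7 + 2·262144 = 524349.

524349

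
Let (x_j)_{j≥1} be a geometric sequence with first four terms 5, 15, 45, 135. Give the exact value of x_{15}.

Common ratio r = 3.
x_j = 5·3^(j-1).
x_{15} = 5·3^14 = 23914845.

23914845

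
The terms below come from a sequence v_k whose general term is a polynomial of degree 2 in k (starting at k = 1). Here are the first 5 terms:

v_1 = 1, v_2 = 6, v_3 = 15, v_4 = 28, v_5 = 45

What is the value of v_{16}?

496

1st diffs: 5, 9, 13, 17.
2nd diffs: 4, 4, 4 (constant).
Newton forward-difference form: v_k = 1 + 5·C(k-1,1) + 4·C(k-1,2).
At k = 16: k-1 = 15, so v_{16} = 1 + 75 + 420 = 496.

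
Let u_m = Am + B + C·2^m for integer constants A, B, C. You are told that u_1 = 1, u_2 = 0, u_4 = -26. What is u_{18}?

-786340

At m = 1, 2, 4: A + B + 2C = 1; 2A + B + 4C = 0; 4A + B + 16C = -26.
Subtracting the first from the second: A + 2C = -1.
Subtracting the second from the third: 2A + 12C = -26.
Solving: C = -3, A = 5, then B = 2.
Therefore u_{18} = 90 + 2 + (-3)·262144 = -786340.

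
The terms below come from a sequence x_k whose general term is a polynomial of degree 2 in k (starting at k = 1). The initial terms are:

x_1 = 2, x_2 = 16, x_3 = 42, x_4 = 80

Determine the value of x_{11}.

682

1st diffs: 14, 26, 38.
2nd diffs: 12, 12 (constant).
So x_k = 6k^2 - 4k.
Evaluating at k = 11 gives x_{11} = 682.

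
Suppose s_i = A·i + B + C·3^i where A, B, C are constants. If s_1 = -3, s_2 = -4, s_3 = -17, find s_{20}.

Plug in i = 1, 2, 3: A + B + 3C = -3; 2A + B + 9C = -4; 3A + B + 27C = -17.
Subtracting the first from the second: A + 6C = -1.
Subtracting the second from the third: A + 18C = -13.
Solving: C = -1, A = 5, then B = -5.
Therefore s_{20} = 100 + (-5) + (-1)·3486784401 = -3486784306.

-3486784306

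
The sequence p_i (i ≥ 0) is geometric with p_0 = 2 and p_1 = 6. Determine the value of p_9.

39366

Common ratio r = 3.
p_i = 2·3^(i-0).
p_9 = 2·3^9 = 39366.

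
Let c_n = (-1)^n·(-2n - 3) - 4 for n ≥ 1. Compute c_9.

(-1)^9 = -1; -2n - 3 at n=9 is -21; so c_9 = 17.

17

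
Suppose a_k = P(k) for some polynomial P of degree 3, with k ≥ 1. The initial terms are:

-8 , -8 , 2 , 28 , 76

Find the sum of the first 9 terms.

1st diffs: 0, 10, 26, 48.
2nd diffs: 10, 16, 22.
3rd diffs: 6, 6 (constant).
Newton forward-difference form: a_k = -8 + 10·C(k-1,2) + 6·C(k-1,3).
Continuing: 152, 262, 412, 608.
Summing k = 1..9 (9 terms) gives 1524.

1524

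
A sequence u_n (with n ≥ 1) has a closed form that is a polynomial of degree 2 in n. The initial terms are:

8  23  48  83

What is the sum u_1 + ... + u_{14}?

1st diffs: 15, 25, 35.
2nd diffs: 10, 10 (constant).
So u_n = 5n^2 + 3.
Continuing: …, 128, 183, 248, 323, …, u_{14} = 983.
Summing n = 1..14 (14 terms) gives 5117.

5117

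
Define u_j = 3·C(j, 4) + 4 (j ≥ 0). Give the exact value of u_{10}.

C(10, 4) = 210, so u_{10} = 634.

634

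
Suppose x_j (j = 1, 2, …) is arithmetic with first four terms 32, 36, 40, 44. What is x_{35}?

168

Common difference d = 4.
x_j = 32 + (j - 1)·4.
x_{35} = 32 + 34·4 = 168.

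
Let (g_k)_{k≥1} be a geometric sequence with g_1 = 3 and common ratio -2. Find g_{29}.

805306368

g_k = 3·(-2)^(k-1).
g_{29} = 3·(-2)^28 = 805306368.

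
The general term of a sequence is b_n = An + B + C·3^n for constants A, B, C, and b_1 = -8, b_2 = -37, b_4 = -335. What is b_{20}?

-13947137695

Write the equations: A + B + 3C = -8; 2A + B + 9C = -37; 4A + B + 81C = -335.
Subtracting the first from the second: A + 6C = -29.
Subtracting the second from the third: 2A + 72C = -298.
Solving: C = -4, A = -5, then B = 9.
Hence b_{20} = -5·20 + 9 + (-4)·3486784401 = -13947137695.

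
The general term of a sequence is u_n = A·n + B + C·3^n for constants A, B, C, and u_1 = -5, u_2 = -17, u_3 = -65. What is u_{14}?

The three given values yield: A + B + 3C = -5; 2A + B + 9C = -17; 3A + B + 27C = -65.
Subtracting the first from the second: A + 6C = -12.
Subtracting the second from the third: A + 18C = -48.
Solving: C = -3, A = 6, then B = -2.
Therefore u_{14} = 84 + (-2) + (-3)·4782969 = -14348825.

-14348825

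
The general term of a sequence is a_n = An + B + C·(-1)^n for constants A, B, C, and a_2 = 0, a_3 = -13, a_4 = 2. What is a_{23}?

At n = 2, 3, 4: 2A + B + C = 0; 3A + B - C = -13; 4A + B + C = 2.
Subtracting the first from the second: A - 2C = -13.
Subtracting the second from the third: A + 2C = 15.
Solving: C = 7, A = 1, then B = -9.
Hence a_{23} = 1·23 + (-9) + 7·(-1) = 7.

7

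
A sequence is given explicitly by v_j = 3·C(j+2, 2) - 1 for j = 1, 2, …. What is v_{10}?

197

C(12, 2) = 66, so v_{10} = 197.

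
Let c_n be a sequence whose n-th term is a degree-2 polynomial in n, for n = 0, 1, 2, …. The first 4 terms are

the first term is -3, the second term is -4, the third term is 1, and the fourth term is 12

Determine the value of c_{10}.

257

1st diffs: -1, 5, 11.
2nd diffs: 6, 6 (constant).
Newton forward-difference form: c_n = -3 + (-1)·C(n,1) + 6·C(n,2).
At n = 10: n = 10, so c_{10} = -3 - 10 + 270 = 257.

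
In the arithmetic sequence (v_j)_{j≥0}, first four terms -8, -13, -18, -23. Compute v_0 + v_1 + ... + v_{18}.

-1007

Common difference d = -5.
v_j = -8 + (j - 0)·(-5).
v_{18} = -98; S = 19·(-8 + (-98))/2 = -1007.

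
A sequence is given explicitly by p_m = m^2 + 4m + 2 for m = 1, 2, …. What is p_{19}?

p_{19} = 1·19^2 + 4·19 + 2 = 439.

439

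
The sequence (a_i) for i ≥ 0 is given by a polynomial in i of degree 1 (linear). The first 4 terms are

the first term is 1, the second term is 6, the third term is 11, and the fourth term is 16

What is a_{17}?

1st diffs: 5, 5, 5 (constant).
So a_i = 5i + 1.
Evaluating at i = 17 gives a_{17} = 86.

86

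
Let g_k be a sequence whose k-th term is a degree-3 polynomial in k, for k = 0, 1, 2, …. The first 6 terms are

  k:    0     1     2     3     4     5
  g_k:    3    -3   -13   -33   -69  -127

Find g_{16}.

-3933

1st diffs: -6, -10, -20, -36, -58.
2nd diffs: -4, -10, -16, -22.
3rd diffs: -6, -6, -6 (constant).
Newton forward-difference form: g_k = 3 + (-6)·C(k,1) + (-4)·C(k,2) + (-6)·C(k,3).
At k = 16: k = 16, so g_{16} = 3 - 96 - 480 - 3360 = -3933.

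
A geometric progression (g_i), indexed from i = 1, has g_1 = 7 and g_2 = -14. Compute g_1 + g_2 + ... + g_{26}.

-156587347

Common ratio r = -2.
g_i = 7·(-2)^(i-1).
S = 7·((-2)^26 - 1)/(-2 - 1) = 7·(67108864 - 1)/(-3) = -156587347.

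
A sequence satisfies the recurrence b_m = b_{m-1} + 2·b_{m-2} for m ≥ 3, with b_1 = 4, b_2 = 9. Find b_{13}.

Step forward from the initial values:
b_3 = 17; b_4 = 35; b_5 = 69; …; b_{10} = 2219; b_{11} = 4437; b_{12} = 8875; b_{13} = 17749.
(Characteristic roots are 2 and -1.)

17749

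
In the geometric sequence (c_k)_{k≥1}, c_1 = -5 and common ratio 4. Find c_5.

c_k = (-5)·4^(k-1).
c_5 = (-5)·4^4 = -1280.

-1280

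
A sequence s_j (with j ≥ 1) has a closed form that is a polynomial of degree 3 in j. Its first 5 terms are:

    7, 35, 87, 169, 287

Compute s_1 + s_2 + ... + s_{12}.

1st diffs: 28, 52, 82, 118.
2nd diffs: 24, 30, 36.
3rd diffs: 6, 6 (constant).
Newton forward-difference form: s_j = 7 + 28·C(j-1,1) + 24·C(j-1,2) + 6·C(j-1,3).
Continuing: …, 447, 655, 917, 1239, …, s_{12} = 2625.
Summing j = 1..12 (12 terms) gives 10182.

10182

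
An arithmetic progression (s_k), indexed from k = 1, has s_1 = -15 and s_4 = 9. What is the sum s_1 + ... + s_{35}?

Common difference d = (9 - (-15)) / (4 - 1) = 8.
s_k = -15 + (k - 1)·8.
s_{35} = 257; S = 35·(-15 + 257)/2 = 4235.

4235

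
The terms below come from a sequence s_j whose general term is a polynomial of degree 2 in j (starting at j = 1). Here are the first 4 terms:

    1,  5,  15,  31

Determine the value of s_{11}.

1st diffs: 4, 10, 16.
2nd diffs: 6, 6 (constant).
Newton forward-difference form: s_j = 1 + 4·C(j-1,1) + 6·C(j-1,2).
At j = 11: j-1 = 10, so s_{11} = 1 + 40 + 270 = 311.

311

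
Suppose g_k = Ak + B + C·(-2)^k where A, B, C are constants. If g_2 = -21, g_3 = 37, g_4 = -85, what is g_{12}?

Write the equations: 2A + B + 4C = -21; 3A + B - 8C = 37; 4A + B + 16C = -85.
Subtracting the first from the second: A - 12C = 58.
Subtracting the second from the third: A + 24C = -122.
Solving: C = -5, A = -2, then B = 3.
Therefore g_{12} = -24 + 3 + (-5)·4096 = -20501.

-20501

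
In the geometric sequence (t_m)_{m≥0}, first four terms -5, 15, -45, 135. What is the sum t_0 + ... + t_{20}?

Common ratio r = -3.
t_m = (-5)·(-3)^(m-0).
S = (-5)·((-3)^21 - 1)/(-3 - 1) = (-5)·(-10460353203 - 1)/(-4) = -13075441505.

-13075441505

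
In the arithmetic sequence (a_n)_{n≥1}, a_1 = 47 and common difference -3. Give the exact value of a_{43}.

-79

a_n = 47 + (n - 1)·(-3).
a_{43} = 47 + 42·(-3) = -79.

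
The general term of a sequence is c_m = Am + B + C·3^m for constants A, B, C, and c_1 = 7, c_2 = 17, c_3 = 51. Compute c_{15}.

Write the equations: A + B + 3C = 7; 2A + B + 9C = 17; 3A + B + 27C = 51.
Subtracting the first from the second: A + 6C = 10.
Subtracting the second from the third: A + 18C = 34.
Solving: C = 2, A = -2, then B = 3.
Hence c_{15} = -2·15 + 3 + 2·14348907 = 28697787.

28697787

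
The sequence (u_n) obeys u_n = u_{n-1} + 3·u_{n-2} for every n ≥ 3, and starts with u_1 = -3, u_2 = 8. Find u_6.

89

Compute successive terms:
u_3 = -1; u_4 = 23; u_5 = 20; u_6 = 89.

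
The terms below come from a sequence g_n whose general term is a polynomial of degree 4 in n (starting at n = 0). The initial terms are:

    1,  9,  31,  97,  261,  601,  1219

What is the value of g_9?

1st diffs: 8, 22, 66, 164, 340, 618.
2nd diffs: 14, 44, 98, 176, 278.
3rd diffs: 30, 54, 78, 102.
4th diffs: 24, 24, 24 (constant).
Newton forward-difference form: g_n = 1 + 8·C(n,1) + 14·C(n,2) + 30·C(n,3) + 24·C(n,4).
At n = 9: n = 9, so g_9 = 1 + 72 + 504 + 2520 + 3024 = 6121.

6121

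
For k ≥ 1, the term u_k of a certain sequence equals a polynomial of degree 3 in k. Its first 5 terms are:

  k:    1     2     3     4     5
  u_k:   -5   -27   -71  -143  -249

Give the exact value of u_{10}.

-1499

1st diffs: -22, -44, -72, -106.
2nd diffs: -22, -28, -34.
3rd diffs: -6, -6 (constant).
Newton forward-difference form: u_k = -5 + (-22)·C(k-1,1) + (-22)·C(k-1,2) + (-6)·C(k-1,3).
At k = 10: k-1 = 9, so u_{10} = -5 - 198 - 792 - 504 = -1499.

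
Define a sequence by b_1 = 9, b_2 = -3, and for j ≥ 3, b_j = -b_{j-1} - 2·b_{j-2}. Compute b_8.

Step forward from the initial values:
b_3 = -15; b_4 = 21; b_5 = 9; b_6 = -51; b_7 = 33; b_8 = 69.

69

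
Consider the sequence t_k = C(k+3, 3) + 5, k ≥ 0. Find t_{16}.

974

C(19, 3) = 969, so t_{16} = 974.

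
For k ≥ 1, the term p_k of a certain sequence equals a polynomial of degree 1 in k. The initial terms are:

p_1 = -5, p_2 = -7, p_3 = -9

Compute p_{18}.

1st diffs: -2, -2 (constant).
So p_k = -2k - 3.
Evaluating at k = 18 gives p_{18} = -39.

-39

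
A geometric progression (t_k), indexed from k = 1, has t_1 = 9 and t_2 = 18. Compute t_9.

Common ratio r = 2.
t_k = 9·2^(k-1).
t_9 = 9·2^8 = 2304.

2304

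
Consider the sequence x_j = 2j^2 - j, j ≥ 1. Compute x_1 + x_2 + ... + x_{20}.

5530

Over j = 1..20: Σj = 210, Σj² = 2870.
Total = (2)·2870 + (-1)·210 = 5530.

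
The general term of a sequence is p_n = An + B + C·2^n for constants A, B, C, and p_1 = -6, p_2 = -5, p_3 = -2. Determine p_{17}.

131048

The three given values yield: A + B + 2C = -6; 2A + B + 4C = -5; 3A + B + 8C = -2.
Subtracting the first from the second: A + 2C = 1.
Subtracting the second from the third: A + 4C = 3.
Solving: C = 1, A = -1, then B = -7.
Therefore p_{17} = -17 + (-7) + 1·131072 = 131048.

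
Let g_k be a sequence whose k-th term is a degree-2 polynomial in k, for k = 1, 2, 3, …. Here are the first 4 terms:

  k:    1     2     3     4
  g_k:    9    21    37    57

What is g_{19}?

837

1st diffs: 12, 16, 20.
2nd diffs: 4, 4 (constant).
Newton forward-difference form: g_k = 9 + 12·C(k-1,1) + 4·C(k-1,2).
At k = 19: k-1 = 18, so g_{19} = 9 + 216 + 612 = 837.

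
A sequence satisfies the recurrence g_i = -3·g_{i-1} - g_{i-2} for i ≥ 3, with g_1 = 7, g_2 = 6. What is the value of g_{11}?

Applying the relation repeatedly:
g_3 = -25; g_4 = 69; g_5 = -182; g_6 = 477; g_7 = -1249; g_8 = 3270; g_9 = -8561; g_{10} = 22413; g_{11} = -58678.

-58678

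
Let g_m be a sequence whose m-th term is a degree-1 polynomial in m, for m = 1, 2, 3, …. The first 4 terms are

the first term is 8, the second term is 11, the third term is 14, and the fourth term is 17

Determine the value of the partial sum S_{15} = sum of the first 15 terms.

1st diffs: 3, 3, 3 (constant).
So g_m = 3m + 5.
Continuing: …, 20, 23, 26, 29, …, g_{15} = 50.
Summing m = 1..15 (15 terms) gives 435.

435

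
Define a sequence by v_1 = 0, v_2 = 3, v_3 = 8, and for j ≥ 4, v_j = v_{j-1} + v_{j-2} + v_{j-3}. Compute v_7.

Iterate the recurrence:
v_4 = 11  v_5 = 22  v_6 = 41  v_7 = 74.

74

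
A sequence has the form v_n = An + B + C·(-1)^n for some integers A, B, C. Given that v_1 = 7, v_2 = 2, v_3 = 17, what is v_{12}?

52

At n = 1, 2, 3: A + B - C = 7; 2A + B + C = 2; 3A + B - C = 17.
Subtracting the first from the second: A + 2C = -5.
Subtracting the second from the third: A - 2C = 15.
Solving: C = -5, A = 5, then B = -3.
Therefore v_{12} = 60 + (-3) + (-5)·1 = 52.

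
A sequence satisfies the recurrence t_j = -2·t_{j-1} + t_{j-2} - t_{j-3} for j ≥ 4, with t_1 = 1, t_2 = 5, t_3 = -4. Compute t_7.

Step forward from the initial values:
t_4 = 12  t_5 = -33  t_6 = 82  t_7 = -209.

-209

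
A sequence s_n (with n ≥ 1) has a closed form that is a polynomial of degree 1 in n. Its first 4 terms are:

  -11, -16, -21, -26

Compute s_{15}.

1st diffs: -5, -5, -5 (constant).
So s_n = -5n - 6.
Evaluating at n = 15 gives s_{15} = -81.

-81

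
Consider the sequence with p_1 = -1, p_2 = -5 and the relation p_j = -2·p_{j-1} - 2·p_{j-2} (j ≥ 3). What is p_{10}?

-80

Compute successive terms:
p_3 = 12  p_4 = -14  p_5 = 4  p_6 = 20  p_7 = -48  p_8 = 56  p_9 = -16  p_{10} = -80.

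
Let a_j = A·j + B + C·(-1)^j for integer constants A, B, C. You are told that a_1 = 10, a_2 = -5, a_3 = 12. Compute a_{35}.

44

At j = 1, 2, 3: A + B - C = 10; 2A + B + C = -5; 3A + B - C = 12.
Subtracting the first from the second: A + 2C = -15.
Subtracting the second from the third: A - 2C = 17.
Solving: C = -8, A = 1, then B = 1.
Therefore a_{35} = 35 + 1 + (-8)·(-1) = 44.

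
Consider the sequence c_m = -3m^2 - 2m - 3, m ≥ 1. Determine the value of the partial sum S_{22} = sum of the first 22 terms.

Over m = 1..22: Σm = 253, Σm² = 3795.
Total = (-3)·3795 + (-2)·253 + (-3)·22 = -11957.

-11957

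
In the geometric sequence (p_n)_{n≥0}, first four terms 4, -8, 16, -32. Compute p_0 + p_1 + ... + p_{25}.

-89478484

Common ratio r = -2.
p_n = 4·(-2)^(n-0).
S = 4·((-2)^26 - 1)/(-2 - 1) = 4·(67108864 - 1)/(-3) = -89478484.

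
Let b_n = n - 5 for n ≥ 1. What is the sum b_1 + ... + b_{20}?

Over n = 1..20: Σn = 210.
Total = (1)·210 + (-5)·20 = 110.

110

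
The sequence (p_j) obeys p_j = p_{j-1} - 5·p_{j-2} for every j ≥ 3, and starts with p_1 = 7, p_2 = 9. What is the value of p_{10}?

7209

Compute successive terms:
p_3 = -26;  p_4 = -71;  p_5 = 59;  p_6 = 414;  p_7 = 119;  p_8 = -1951;  p_9 = -2546;  p_{10} = 7209.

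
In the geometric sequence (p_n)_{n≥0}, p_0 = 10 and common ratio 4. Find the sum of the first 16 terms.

14316557650

p_n = 10·4^(n-0).
S = 10·(4^16 - 1)/(4 - 1) = 10·(4294967296 - 1)/(3) = 14316557650.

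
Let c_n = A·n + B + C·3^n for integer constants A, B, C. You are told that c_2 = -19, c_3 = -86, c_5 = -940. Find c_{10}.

Plug in n = 2, 3, 5: 2A + B + 9C = -19; 3A + B + 27C = -86; 5A + B + 243C = -940.
Subtracting the first from the second: A + 18C = -67.
Subtracting the second from the third: 2A + 216C = -854.
Solving: C = -4, A = 5, then B = 7.
Therefore c_{10} = 50 + 7 + (-4)·59049 = -236139.

-236139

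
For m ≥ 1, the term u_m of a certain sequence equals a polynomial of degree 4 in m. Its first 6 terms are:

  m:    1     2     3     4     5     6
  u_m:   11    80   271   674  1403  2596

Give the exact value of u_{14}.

1st diffs: 69, 191, 403, 729, 1193.
2nd diffs: 122, 212, 326, 464.
3rd diffs: 90, 114, 138.
4th diffs: 24, 24 (constant).
Newton forward-difference form: u_m = 11 + 69·C(m-1,1) + 122·C(m-1,2) + 90·C(m-1,3) + 24·C(m-1,4).
At m = 14: m-1 = 13, so u_{14} = 11 + 897 + 9516 + 25740 + 17160 = 53324.

53324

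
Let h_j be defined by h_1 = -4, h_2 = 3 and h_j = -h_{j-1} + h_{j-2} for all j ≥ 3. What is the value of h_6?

27

Applying the relation repeatedly:
h_3 = -7, h_4 = 10, h_5 = -17, h_6 = 27.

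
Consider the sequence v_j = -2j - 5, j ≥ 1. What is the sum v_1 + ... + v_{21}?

-567

Over j = 1..21: Σj = 231.
Total = (-2)·231 + (-5)·21 = -567.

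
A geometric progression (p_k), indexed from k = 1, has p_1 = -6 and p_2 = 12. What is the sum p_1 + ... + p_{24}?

Common ratio r = -2.
p_k = (-6)·(-2)^(k-1).
S = (-6)·((-2)^24 - 1)/(-2 - 1) = (-6)·(16777216 - 1)/(-3) = 33554430.

33554430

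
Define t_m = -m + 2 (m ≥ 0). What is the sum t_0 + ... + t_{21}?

-187

Over m = 0..21: Σm = 231.
Total = (-1)·231 + (2)·22 = -187.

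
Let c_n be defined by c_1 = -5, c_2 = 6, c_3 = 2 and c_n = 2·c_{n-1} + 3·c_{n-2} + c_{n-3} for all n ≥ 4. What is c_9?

Applying the relation repeatedly:
c_4 = 17;  c_5 = 46;  c_6 = 145;  c_7 = 445;  c_8 = 1371;  c_9 = 4222.

4222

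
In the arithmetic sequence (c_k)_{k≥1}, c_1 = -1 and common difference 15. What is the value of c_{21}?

c_k = -1 + (k - 1)·15.
c_{21} = -1 + 20·15 = 299.

299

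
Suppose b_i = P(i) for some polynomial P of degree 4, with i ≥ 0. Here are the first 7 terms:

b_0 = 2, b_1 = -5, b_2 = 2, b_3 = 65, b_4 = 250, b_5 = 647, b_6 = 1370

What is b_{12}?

21962

1st diffs: -7, 7, 63, 185, 397, 723.
2nd diffs: 14, 56, 122, 212, 326.
3rd diffs: 42, 66, 90, 114.
4th diffs: 24, 24, 24 (constant).
So b_i = i^4 + i^3 - 3i^2 - 6i + 2.
Evaluating at i = 12 gives b_{12} = 21962.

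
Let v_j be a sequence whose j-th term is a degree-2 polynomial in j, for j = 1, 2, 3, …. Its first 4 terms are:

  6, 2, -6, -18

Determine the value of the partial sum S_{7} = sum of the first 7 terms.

1st diffs: -4, -8, -12.
2nd diffs: -4, -4 (constant).
So v_j = -2j^2 + 2j + 6.
Continuing: -34, -54, -78.
Summing j = 1..7 (7 terms) gives -182.

-182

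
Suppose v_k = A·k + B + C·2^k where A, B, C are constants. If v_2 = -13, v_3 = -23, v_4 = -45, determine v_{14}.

Write the equations: 2A + B + 4C = -13; 3A + B + 8C = -23; 4A + B + 16C = -45.
Subtracting the first from the second: A + 4C = -10.
Subtracting the second from the third: A + 8C = -22.
Solving: C = -3, A = 2, then B = -5.
Hence v_{14} = 2·14 + (-5) + (-3)·16384 = -49129.

-49129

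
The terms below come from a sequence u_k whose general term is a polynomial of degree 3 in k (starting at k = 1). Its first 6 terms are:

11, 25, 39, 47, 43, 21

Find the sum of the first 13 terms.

1st diffs: 14, 14, 8, -4, -22.
2nd diffs: 0, -6, -12, -18.
3rd diffs: -6, -6, -6 (constant).
Newton forward-difference form: u_k = 11 + 14·C(k-1,1) + (-6)·C(k-1,3).
Continuing: …, -25, -101, -213, -367, …, u_{13} = -1141.
Summing k = 1..13 (13 terms) gives -3055.

-3055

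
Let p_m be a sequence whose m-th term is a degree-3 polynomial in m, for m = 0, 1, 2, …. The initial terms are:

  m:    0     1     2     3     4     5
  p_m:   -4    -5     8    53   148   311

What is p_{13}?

1st diffs: -1, 13, 45, 95, 163.
2nd diffs: 14, 32, 50, 68.
3rd diffs: 18, 18, 18 (constant).
Newton forward-difference form: p_m = -4 + (-1)·C(m,1) + 14·C(m,2) + 18·C(m,3).
At m = 13: m = 13, so p_{13} = -4 - 13 + 1092 + 5148 = 6223.

6223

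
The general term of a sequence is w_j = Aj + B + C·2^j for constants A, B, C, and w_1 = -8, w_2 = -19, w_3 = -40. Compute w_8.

At j = 1, 2, 3: A + B + 2C = -8; 2A + B + 4C = -19; 3A + B + 8C = -40.
Subtracting the first from the second: A + 2C = -11.
Subtracting the second from the third: A + 4C = -21.
Solving: C = -5, A = -1, then B = 3.
So w_j = -1·j + 3 + (-5)·2^j; at j=8 this is -1285.

-1285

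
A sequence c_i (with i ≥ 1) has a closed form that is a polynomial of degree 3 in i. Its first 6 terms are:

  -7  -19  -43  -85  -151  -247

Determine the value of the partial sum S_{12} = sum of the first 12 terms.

1st diffs: -12, -24, -42, -66, -96.
2nd diffs: -12, -18, -24, -30.
3rd diffs: -6, -6, -6 (constant).
So c_i = -i^3 - 5i - 1.
Continuing: …, -379, -553, -775, -1051, …, c_{12} = -1789.
Summing i = 1..12 (12 terms) gives -6486.

-6486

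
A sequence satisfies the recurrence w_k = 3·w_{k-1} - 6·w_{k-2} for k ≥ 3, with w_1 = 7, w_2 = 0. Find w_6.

378

w_3 = -42, w_4 = -126, w_5 = -126, w_6 = 378.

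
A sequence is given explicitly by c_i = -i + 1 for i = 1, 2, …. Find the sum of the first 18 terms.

Over i = 1..18: Σi = 171.
Total = (-1)·171 + (1)·18 = -153.

-153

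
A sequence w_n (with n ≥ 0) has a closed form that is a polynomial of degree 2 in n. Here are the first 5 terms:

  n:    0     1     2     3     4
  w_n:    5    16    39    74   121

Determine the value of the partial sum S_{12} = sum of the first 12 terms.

3426

1st diffs: 11, 23, 35, 47.
2nd diffs: 12, 12, 12 (constant).
Newton forward-difference form: w_n = 5 + 11·C(n,1) + 12·C(n,2).
Continuing: …, 180, 251, 334, 429, …, w_{11} = 786.
Summing n = 0..11 (12 terms) gives 3426.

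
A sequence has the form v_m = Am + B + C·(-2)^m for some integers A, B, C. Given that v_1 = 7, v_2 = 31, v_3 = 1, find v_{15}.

At m = 1, 2, 3: A + B - 2C = 7; 2A + B + 4C = 31; 3A + B - 8C = 1.
Subtracting the first from the second: A + 6C = 24.
Subtracting the second from the third: A - 12C = -30.
Solving: C = 3, A = 6, then B = 7.
Hence v_{15} = 6·15 + 7 + 3·(-32768) = -98207.

-98207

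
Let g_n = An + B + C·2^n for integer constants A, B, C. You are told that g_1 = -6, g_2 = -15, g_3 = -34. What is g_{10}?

-5107

Write the equations: A + B + 2C = -6; 2A + B + 4C = -15; 3A + B + 8C = -34.
Subtracting the first from the second: A + 2C = -9.
Subtracting the second from the third: A + 4C = -19.
Solving: C = -5, A = 1, then B = 3.
Hence g_{10} = 1·10 + 3 + (-5)·1024 = -5107.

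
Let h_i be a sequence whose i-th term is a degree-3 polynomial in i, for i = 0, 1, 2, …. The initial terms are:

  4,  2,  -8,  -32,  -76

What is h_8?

1st diffs: -2, -10, -24, -44.
2nd diffs: -8, -14, -20.
3rd diffs: -6, -6 (constant).
So h_i = -i^3 - i^2 + 4.
Evaluating at i = 8 gives h_8 = -572.

-572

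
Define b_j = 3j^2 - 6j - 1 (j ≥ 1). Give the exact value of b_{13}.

b_{13} = 3·13^2 - 6·13 - 1 = 428.

428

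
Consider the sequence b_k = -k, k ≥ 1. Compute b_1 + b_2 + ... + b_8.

-36

Over k = 1..8: Σk = 36.
Total = (-1)·36 = -36.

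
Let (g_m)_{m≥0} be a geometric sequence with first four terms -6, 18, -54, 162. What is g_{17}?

774840978

Common ratio r = -3.
g_m = (-6)·(-3)^(m-0).
g_{17} = (-6)·(-3)^17 = 774840978.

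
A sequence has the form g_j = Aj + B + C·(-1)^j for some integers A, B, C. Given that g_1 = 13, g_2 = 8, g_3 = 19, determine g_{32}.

98

Write the equations: A + B - C = 13; 2A + B + C = 8; 3A + B - C = 19.
Subtracting the first from the second: A + 2C = -5.
Subtracting the second from the third: A - 2C = 11.
Solving: C = -4, A = 3, then B = 6.
Therefore g_{32} = 96 + 6 + (-4)·1 = 98.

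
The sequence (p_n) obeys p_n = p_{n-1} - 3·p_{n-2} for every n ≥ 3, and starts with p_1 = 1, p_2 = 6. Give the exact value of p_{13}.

Applying the relation repeatedly:
p_3 = 3; p_4 = -15; p_5 = -24; …; p_{10} = -339; p_{11} = 408; p_{12} = 1425; p_{13} = 201.

201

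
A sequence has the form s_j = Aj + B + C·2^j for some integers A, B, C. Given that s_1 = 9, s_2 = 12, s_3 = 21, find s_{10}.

At j = 1, 2, 3: A + B + 2C = 9; 2A + B + 4C = 12; 3A + B + 8C = 21.
Subtracting the first from the second: A + 2C = 3.
Subtracting the second from the third: A + 4C = 9.
Solving: C = 3, A = -3, then B = 6.
Therefore s_{10} = -30 + 6 + 3·1024 = 3048.

3048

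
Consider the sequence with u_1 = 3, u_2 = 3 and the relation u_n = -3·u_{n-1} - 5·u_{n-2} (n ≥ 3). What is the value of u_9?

u_3 = -24;  u_4 = 57;  u_5 = -51;  u_6 = -132;  u_7 = 651;  u_8 = -1293;  u_9 = 624.

624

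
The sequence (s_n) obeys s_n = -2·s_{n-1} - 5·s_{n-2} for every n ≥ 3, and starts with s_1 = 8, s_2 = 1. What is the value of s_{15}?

-684102

Step forward from the initial values:
s_3 = -42; s_4 = 79; s_5 = 52; …; s_{12} = -63641; s_{13} = 47692; s_{14} = 222821; s_{15} = -684102.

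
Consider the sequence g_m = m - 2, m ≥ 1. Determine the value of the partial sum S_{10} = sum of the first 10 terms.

35

Over m = 1..10: Σm = 55.
Total = (1)·55 + (-2)·10 = 35.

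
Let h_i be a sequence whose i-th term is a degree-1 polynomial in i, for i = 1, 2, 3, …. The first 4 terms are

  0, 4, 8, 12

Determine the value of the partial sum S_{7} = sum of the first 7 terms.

84

1st diffs: 4, 4, 4 (constant).
So h_i = 4i - 4.
Continuing: 16, 20, 24.
Summing i = 1..7 (7 terms) gives 84.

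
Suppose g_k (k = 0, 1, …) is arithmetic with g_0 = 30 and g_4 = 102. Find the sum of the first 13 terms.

Common difference d = (102 - 30) / (4 - 0) = 18.
g_k = 30 + (k - 0)·18.
g_{12} = 246; S = 13·(30 + 246)/2 = 1794.

1794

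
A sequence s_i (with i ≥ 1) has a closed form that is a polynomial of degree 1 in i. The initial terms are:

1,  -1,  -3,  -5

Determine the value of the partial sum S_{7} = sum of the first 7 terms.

-35

1st diffs: -2, -2, -2 (constant).
So s_i = -2i + 3.
Continuing: -7, -9, -11.
Summing i = 1..7 (7 terms) gives -35.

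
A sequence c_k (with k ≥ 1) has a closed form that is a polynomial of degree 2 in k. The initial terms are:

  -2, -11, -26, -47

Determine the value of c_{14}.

1st diffs: -9, -15, -21.
2nd diffs: -6, -6 (constant).
Newton forward-difference form: c_k = -2 + (-9)·C(k-1,1) + (-6)·C(k-1,2).
At k = 14: k-1 = 13, so c_{14} = -2 - 117 - 468 = -587.

-587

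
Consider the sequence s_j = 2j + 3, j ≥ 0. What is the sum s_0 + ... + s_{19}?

Over j = 0..19: Σj = 190.
Total = (2)·190 + (3)·20 = 440.

440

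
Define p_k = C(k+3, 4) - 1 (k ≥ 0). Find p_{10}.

714

C(13, 4) = 715, so p_{10} = 714.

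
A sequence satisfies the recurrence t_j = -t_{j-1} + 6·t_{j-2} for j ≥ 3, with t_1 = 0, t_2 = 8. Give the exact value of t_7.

t_3 = -8, t_4 = 56, t_5 = -104, t_6 = 440, t_7 = -1064.
(Characteristic roots are 2 and -3.)

-1064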